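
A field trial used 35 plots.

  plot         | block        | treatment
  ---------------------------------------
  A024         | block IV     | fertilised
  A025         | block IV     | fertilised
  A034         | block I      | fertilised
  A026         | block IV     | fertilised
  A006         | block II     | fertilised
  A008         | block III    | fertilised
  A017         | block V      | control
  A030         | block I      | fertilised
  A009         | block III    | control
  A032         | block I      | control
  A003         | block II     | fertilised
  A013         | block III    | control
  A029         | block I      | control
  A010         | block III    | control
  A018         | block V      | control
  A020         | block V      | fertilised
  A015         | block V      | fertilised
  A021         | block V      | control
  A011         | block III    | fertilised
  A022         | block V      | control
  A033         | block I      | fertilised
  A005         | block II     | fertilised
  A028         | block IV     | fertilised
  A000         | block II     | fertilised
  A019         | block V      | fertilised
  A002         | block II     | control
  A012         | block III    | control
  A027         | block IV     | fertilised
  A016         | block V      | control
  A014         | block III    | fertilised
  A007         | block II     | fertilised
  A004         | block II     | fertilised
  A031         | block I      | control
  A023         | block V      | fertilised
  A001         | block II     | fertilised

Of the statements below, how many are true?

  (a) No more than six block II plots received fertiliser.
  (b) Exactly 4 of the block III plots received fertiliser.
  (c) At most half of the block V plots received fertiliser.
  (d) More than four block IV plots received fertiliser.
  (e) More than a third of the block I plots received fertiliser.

(a) block II: |A| = 8, |A ∩ B| = 7; needs |A ∩ B| ≤ 6 — false.
(b) block III: |A| = 7, |A ∩ B| = 3; needs |A ∩ B| = 4 — false.
(c) block V: |A| = 9, |A ∩ B| = 4; needs |A ∩ B| ≤ |A ∖ B| — true.
(d) block IV: |A| = 5, |A ∩ B| = 5; needs |A ∩ B| > 4 — true.
(e) block I: |A| = 6, |A ∩ B| = 3; needs |A ∩ B| / |A| > 1/3 — true.

3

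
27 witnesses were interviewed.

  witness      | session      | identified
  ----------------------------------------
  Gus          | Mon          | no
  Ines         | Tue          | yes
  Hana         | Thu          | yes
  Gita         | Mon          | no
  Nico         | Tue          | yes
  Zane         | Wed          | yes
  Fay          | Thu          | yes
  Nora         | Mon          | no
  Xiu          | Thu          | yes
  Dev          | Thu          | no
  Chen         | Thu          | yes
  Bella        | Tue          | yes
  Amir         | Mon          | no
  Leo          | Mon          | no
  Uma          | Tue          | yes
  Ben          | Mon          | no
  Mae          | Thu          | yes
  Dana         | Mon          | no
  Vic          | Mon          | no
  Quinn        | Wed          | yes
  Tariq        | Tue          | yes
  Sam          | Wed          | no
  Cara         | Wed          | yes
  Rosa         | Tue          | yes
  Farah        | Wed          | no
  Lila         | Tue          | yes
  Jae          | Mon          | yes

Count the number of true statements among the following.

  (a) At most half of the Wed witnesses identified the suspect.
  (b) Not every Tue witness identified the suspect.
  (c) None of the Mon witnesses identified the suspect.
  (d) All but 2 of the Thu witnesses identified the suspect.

(a) Wed: |A| = 5, |A ∩ B| = 3; needs |A ∩ B| ≤ |A ∖ B| — false.
(b) Tue: |A| = 7, |A ∩ B| = 7; needs A ⊄ B (|A ∖ B| ≥ 1) — false.
(c) Mon: |A| = 9, |A ∩ B| = 1; needs A ∩ B = ∅ (|A ∩ B| = 0) — false.
(d) Thu: |A| = 6, |A ∩ B| = 5; needs |A ∖ B| = 2 — false.

0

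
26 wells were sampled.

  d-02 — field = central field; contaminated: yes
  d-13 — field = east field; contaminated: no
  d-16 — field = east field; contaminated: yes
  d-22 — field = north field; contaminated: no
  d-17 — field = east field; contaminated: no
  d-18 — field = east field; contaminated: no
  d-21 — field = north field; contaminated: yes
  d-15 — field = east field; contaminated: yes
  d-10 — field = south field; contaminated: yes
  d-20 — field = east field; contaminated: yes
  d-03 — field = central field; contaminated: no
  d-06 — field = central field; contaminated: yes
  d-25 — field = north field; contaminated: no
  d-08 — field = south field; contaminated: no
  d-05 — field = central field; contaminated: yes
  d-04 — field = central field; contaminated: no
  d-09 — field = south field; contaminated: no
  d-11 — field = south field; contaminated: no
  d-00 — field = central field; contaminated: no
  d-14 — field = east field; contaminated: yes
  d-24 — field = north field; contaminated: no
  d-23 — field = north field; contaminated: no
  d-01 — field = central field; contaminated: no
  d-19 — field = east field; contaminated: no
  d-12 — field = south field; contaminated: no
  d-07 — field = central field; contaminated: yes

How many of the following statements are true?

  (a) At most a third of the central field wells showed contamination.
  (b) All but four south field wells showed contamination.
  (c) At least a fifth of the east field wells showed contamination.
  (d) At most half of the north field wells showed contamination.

(a) central field: |A| = 8, |A ∩ B| = 4; needs |A ∩ B| / |A| ≤ 1/3 — false.
(b) south field: |A| = 5, |A ∩ B| = 1; needs |A ∖ B| = 4 — true.
(c) east field: |A| = 8, |A ∩ B| = 4; needs |A ∩ B| / |A| ≥ 1/5 — true.
(d) north field: |A| = 5, |A ∩ B| = 1; needs |A ∩ B| ≤ |A ∖ B| — true.

3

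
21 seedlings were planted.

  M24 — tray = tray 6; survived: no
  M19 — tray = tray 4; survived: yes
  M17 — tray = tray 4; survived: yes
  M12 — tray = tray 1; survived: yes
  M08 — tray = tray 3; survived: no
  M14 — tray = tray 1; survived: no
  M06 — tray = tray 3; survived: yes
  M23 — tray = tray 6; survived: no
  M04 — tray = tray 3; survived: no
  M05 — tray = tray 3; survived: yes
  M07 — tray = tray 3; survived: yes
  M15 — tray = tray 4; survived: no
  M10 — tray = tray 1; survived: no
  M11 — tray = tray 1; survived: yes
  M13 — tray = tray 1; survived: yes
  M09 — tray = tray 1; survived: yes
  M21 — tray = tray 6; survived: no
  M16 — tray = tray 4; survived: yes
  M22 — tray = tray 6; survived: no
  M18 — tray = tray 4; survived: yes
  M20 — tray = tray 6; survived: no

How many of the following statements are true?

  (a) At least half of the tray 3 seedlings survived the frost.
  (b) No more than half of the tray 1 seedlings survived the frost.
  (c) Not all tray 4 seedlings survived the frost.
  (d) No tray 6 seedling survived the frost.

(a) tray 3: |A| = 5, |A ∩ B| = 3; needs |A ∩ B| ≥ |A ∖ B| — true.
(b) tray 1: |A| = 6, |A ∩ B| = 4; needs |A ∩ B| ≤ |A ∖ B| — false.
(c) tray 4: |A| = 5, |A ∩ B| = 4; needs A ⊄ B (|A ∖ B| ≥ 1) — true.
(d) tray 6: |A| = 5, |A ∩ B| = 0; needs A ∩ B = ∅ (|A ∩ B| = 0) — true.

3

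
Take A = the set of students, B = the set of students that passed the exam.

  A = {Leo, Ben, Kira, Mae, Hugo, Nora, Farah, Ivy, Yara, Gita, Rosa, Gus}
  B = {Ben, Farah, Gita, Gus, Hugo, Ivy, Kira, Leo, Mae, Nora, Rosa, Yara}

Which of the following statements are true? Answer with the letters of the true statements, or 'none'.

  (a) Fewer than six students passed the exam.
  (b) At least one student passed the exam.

|A| = 12, |A ∩ B| = 12, |A ∖ B| = 0.
(a) |A ∩ B| < 6: fails.
(b) A ∩ B ≠ ∅ (|A ∩ B| ≥ 1): holds.

(b)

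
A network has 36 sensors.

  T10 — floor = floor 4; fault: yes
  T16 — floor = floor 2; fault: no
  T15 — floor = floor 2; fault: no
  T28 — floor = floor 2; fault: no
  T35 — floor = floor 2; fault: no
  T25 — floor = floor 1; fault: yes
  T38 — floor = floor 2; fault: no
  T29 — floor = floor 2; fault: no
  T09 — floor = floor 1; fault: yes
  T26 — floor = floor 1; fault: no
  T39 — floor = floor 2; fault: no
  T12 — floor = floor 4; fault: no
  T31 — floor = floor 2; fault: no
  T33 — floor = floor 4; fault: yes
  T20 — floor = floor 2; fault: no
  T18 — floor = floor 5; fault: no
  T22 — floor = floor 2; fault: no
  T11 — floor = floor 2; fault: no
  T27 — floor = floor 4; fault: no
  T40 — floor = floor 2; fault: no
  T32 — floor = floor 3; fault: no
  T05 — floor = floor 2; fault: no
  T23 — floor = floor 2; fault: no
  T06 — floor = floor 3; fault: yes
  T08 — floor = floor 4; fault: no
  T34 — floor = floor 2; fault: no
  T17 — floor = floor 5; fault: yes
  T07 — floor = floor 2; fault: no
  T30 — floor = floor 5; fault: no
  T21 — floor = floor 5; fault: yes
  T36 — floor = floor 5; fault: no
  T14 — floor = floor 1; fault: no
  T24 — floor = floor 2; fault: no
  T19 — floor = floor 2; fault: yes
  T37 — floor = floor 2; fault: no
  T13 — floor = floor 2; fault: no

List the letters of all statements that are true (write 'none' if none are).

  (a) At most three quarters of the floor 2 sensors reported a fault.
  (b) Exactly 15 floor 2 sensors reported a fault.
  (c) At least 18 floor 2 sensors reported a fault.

|A| = 20, |A ∩ B| = 1, |A ∖ B| = 19.
(a) |A ∩ B| / |A| ≤ 3/4: holds.
(b) |A ∩ B| = 15: fails.
(c) |A ∩ B| ≥ 18: fails.

(a)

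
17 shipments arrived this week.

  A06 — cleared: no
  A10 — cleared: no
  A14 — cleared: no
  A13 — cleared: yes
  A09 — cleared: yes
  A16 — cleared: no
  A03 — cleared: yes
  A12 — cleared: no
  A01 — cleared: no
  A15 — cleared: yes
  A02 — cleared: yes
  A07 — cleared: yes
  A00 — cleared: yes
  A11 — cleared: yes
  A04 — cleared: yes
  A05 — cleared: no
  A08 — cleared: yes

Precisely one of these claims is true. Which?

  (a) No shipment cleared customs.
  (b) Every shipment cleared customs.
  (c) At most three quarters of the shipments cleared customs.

(c)

|A| = 17, |A ∩ B| = 10, |A ∖ B| = 7.
(a) requires A ∩ B = ∅ (|A ∩ B| = 0): false.
(b) requires A ⊆ B, i.e. every element of A is in B (|A ∖ B| = 0): false.
(c) requires |A ∩ B| / |A| ≤ 3/4: true.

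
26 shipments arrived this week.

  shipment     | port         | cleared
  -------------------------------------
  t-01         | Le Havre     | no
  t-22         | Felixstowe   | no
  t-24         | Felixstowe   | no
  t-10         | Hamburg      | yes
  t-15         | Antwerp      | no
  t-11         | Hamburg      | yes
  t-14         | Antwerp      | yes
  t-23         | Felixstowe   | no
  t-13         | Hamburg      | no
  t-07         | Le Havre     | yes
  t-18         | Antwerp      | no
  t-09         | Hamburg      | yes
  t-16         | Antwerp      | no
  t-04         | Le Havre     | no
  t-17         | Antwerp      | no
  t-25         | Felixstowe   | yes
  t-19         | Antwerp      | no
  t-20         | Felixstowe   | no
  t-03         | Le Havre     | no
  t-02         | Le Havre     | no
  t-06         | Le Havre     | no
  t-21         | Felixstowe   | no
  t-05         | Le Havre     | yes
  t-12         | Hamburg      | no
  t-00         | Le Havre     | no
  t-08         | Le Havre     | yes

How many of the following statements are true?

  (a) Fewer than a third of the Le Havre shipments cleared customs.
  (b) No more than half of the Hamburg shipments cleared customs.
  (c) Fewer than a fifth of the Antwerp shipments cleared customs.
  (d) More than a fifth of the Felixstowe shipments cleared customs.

(a) Le Havre: |A| = 9, |A ∩ B| = 3; needs |A ∩ B| / |A| < 1/3 — false.
(b) Hamburg: |A| = 5, |A ∩ B| = 3; needs |A ∩ B| ≤ |A ∖ B| — false.
(c) Antwerp: |A| = 6, |A ∩ B| = 1; needs |A ∩ B| / |A| < 1/5 — true.
(d) Felixstowe: |A| = 6, |A ∩ B| = 1; needs |A ∩ B| / |A| > 1/5 — false.

1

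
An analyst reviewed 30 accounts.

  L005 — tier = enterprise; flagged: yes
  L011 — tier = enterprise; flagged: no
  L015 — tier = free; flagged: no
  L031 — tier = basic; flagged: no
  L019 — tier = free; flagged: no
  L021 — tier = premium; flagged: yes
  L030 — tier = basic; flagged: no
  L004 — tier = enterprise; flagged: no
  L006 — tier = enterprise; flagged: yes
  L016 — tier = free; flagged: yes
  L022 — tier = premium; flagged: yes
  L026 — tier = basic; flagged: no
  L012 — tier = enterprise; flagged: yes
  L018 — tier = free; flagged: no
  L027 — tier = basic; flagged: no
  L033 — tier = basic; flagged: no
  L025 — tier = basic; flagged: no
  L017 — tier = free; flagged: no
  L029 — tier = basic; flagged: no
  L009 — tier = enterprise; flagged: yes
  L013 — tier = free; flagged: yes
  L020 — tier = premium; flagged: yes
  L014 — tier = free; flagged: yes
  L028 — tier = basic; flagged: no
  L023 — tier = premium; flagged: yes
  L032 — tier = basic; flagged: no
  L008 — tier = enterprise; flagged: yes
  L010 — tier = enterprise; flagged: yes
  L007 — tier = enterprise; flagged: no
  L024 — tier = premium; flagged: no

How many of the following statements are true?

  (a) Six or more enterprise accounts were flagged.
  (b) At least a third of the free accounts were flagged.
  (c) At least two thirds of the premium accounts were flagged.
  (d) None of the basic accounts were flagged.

(a) enterprise: |A| = 9, |A ∩ B| = 6; needs |A ∩ B| ≥ 6 — true.
(b) free: |A| = 7, |A ∩ B| = 3; needs |A ∩ B| / |A| ≥ 1/3 — true.
(c) premium: |A| = 5, |A ∩ B| = 4; needs |A ∩ B| / |A| ≥ 2/3 — true.
(d) basic: |A| = 9, |A ∩ B| = 0; needs A ∩ B = ∅ (|A ∩ B| = 0) — true.

4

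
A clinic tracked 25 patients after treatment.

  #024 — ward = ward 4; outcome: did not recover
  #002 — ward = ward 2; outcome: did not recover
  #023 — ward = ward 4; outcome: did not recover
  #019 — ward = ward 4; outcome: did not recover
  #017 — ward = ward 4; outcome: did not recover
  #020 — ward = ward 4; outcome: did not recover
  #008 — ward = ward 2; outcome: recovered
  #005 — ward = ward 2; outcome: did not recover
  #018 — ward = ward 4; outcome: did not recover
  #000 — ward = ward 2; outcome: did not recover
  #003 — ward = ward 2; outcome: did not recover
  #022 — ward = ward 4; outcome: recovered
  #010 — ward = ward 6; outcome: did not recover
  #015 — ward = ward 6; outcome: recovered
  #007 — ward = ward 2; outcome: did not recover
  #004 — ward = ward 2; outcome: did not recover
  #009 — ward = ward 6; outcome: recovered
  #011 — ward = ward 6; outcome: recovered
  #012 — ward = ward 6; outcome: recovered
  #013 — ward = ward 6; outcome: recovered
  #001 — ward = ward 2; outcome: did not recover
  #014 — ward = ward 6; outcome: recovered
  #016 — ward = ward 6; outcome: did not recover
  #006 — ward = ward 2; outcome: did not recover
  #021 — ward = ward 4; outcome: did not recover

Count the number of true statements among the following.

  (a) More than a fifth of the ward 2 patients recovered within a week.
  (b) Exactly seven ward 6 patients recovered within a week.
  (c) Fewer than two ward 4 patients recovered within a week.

1

(a) ward 2: |A| = 9, |A ∩ B| = 1; needs |A ∩ B| / |A| > 1/5 — false.
(b) ward 6: |A| = 8, |A ∩ B| = 6; needs |A ∩ B| = 7 — false.
(c) ward 4: |A| = 8, |A ∩ B| = 1; needs |A ∩ B| < 2 — true.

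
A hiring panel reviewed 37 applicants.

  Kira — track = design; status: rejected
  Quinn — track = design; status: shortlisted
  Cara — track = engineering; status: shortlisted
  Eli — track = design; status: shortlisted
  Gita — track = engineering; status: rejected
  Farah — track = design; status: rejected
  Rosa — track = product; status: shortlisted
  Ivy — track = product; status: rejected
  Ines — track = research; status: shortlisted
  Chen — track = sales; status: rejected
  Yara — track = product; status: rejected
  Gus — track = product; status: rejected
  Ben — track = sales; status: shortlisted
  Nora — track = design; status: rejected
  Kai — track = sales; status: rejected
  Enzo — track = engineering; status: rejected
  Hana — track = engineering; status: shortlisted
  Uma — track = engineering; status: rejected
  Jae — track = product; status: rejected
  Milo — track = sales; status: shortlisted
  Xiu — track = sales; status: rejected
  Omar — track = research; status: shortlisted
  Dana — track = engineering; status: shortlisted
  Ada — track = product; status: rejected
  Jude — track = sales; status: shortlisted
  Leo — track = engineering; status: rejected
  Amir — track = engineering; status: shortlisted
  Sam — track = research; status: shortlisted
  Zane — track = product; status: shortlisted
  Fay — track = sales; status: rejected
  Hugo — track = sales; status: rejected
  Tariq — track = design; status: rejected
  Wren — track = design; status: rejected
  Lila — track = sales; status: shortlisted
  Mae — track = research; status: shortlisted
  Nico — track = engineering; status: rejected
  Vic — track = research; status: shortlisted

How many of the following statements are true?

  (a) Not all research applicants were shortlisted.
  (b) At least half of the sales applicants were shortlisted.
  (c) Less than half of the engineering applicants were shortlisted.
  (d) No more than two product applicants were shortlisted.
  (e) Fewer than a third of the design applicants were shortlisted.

3

(a) research: |A| = 5, |A ∩ B| = 5; needs A ⊄ B (|A ∖ B| ≥ 1) — false.
(b) sales: |A| = 9, |A ∩ B| = 4; needs |A ∩ B| ≥ |A ∖ B| — false.
(c) engineering: |A| = 9, |A ∩ B| = 4; needs |A ∩ B| < |A ∖ B| — true.
(d) product: |A| = 7, |A ∩ B| = 2; needs |A ∩ B| ≤ 2 — true.
(e) design: |A| = 7, |A ∩ B| = 2; needs |A ∩ B| / |A| < 1/3 — true.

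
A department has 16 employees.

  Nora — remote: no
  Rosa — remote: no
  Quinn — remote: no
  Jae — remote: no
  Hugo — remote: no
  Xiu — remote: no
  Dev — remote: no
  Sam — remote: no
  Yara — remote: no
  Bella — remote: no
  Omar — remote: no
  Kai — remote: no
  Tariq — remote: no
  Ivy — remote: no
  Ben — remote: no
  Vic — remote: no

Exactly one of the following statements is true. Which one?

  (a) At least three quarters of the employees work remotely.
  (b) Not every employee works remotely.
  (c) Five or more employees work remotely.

|A| = 16, |A ∩ B| = 0, |A ∖ B| = 16.
(a) requires |A ∩ B| / |A| ≥ 3/4: false.
(b) requires A ⊄ B (|A ∖ B| ≥ 1): true.
(c) requires |A ∩ B| ≥ 5: false.

(b)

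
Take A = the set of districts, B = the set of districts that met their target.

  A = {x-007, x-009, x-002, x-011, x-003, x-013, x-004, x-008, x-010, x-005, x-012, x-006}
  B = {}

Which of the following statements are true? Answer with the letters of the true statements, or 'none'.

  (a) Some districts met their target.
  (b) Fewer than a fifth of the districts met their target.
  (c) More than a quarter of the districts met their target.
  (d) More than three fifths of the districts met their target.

|A| = 12, |A ∩ B| = 0, |A ∖ B| = 12.
(a) A ∩ B ≠ ∅ (|A ∩ B| ≥ 1): fails.
(b) |A ∩ B| / |A| < 1/5: holds.
(c) |A ∩ B| / |A| > 1/4: fails.
(d) |A ∩ B| / |A| > 3/5: fails.

(b)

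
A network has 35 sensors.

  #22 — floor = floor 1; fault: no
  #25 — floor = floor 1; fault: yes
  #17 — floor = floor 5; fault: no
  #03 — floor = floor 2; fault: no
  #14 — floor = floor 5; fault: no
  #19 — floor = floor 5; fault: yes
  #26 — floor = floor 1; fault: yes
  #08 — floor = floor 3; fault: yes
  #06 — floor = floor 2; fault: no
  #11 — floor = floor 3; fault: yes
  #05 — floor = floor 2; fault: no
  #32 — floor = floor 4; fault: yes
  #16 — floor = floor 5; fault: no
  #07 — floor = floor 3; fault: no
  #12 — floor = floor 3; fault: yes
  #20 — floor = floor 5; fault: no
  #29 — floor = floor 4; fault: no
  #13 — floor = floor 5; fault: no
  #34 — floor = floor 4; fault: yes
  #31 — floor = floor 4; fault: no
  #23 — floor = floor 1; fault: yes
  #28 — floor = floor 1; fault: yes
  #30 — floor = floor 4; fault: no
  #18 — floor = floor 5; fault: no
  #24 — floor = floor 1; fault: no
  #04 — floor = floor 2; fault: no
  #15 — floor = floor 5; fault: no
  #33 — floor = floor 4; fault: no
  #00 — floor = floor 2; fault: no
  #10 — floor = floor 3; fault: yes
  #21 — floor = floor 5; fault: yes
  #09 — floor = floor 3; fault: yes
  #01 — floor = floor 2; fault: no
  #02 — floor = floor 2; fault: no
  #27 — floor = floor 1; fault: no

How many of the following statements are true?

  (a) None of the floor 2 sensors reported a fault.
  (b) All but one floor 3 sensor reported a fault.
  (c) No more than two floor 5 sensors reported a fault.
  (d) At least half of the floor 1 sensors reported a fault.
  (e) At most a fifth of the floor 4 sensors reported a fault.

4

(a) floor 2: |A| = 7, |A ∩ B| = 0; needs A ∩ B = ∅ (|A ∩ B| = 0) — true.
(b) floor 3: |A| = 6, |A ∩ B| = 5; needs |A ∖ B| = 1 — true.
(c) floor 5: |A| = 9, |A ∩ B| = 2; needs |A ∩ B| ≤ 2 — true.
(d) floor 1: |A| = 7, |A ∩ B| = 4; needs |A ∩ B| ≥ |A ∖ B| — true.
(e) floor 4: |A| = 6, |A ∩ B| = 2; needs |A ∩ B| / |A| ≤ 1/5 — false.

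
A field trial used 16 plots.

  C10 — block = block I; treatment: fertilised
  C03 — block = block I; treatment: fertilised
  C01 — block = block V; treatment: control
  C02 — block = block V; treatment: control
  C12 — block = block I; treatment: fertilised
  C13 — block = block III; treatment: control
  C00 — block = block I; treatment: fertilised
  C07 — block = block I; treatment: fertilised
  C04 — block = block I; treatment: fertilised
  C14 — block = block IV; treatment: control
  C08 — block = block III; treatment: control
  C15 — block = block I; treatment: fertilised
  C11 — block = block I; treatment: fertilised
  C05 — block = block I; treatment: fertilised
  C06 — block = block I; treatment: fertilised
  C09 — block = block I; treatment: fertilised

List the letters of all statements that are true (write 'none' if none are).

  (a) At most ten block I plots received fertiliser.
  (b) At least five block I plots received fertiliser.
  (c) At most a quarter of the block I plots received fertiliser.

|A| = 11, |A ∩ B| = 11, |A ∖ B| = 0.
(a) |A ∩ B| ≤ 10: fails.
(b) |A ∩ B| ≥ 5: holds.
(c) |A ∩ B| / |A| ≤ 1/4: fails.

(b)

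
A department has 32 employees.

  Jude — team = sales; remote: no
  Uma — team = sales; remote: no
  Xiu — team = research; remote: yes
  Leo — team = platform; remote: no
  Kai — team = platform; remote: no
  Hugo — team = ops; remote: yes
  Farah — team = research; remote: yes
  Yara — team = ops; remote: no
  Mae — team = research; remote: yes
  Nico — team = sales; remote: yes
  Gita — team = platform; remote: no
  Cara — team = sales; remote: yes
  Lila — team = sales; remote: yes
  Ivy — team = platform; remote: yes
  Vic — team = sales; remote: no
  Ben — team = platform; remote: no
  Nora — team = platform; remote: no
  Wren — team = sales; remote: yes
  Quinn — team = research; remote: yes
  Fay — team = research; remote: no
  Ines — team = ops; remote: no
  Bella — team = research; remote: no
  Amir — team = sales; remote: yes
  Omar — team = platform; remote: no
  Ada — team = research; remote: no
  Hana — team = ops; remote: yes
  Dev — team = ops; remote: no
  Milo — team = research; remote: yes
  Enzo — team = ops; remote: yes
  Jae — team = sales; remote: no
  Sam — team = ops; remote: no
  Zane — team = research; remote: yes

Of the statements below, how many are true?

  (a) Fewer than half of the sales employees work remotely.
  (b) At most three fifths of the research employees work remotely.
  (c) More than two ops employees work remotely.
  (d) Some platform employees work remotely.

(a) sales: |A| = 9, |A ∩ B| = 5; needs |A ∩ B| < |A ∖ B| — false.
(b) research: |A| = 9, |A ∩ B| = 6; needs |A ∩ B| / |A| ≤ 3/5 — false.
(c) ops: |A| = 7, |A ∩ B| = 3; needs |A ∩ B| > 2 — true.
(d) platform: |A| = 7, |A ∩ B| = 1; needs A ∩ B ≠ ∅ (|A ∩ B| ≥ 1) — true.

2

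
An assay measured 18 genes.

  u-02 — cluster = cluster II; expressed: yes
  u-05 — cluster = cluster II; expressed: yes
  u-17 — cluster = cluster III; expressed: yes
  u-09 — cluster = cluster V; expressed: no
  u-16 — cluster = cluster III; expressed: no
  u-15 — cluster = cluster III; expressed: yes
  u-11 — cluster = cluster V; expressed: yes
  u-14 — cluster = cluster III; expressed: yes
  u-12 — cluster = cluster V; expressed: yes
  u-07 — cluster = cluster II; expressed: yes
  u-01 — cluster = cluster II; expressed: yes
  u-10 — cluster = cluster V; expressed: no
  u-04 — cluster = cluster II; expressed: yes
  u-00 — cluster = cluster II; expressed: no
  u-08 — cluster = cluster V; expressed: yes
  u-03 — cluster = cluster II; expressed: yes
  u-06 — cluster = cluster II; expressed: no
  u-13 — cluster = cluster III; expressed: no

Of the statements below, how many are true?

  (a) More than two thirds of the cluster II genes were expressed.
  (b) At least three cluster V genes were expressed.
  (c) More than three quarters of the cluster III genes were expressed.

2

(a) cluster II: |A| = 8, |A ∩ B| = 6; needs |A ∩ B| / |A| > 2/3 — true.
(b) cluster V: |A| = 5, |A ∩ B| = 3; needs |A ∩ B| ≥ 3 — true.
(c) cluster III: |A| = 5, |A ∩ B| = 3; needs |A ∩ B| / |A| > 3/4 — false.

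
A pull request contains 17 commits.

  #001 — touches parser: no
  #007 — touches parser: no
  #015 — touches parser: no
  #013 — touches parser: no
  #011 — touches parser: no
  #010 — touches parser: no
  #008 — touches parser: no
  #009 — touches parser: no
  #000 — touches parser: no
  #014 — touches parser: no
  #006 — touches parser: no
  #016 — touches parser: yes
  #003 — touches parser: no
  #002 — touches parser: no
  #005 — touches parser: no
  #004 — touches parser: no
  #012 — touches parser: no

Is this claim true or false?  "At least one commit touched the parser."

True

'At least one commit touched the parser' holds iff A ∩ B ≠ ∅ (|A ∩ B| ≥ 1).
|A| = 17, |A ∩ B| = 1, |A ∖ B| = 16.
So the statement is true.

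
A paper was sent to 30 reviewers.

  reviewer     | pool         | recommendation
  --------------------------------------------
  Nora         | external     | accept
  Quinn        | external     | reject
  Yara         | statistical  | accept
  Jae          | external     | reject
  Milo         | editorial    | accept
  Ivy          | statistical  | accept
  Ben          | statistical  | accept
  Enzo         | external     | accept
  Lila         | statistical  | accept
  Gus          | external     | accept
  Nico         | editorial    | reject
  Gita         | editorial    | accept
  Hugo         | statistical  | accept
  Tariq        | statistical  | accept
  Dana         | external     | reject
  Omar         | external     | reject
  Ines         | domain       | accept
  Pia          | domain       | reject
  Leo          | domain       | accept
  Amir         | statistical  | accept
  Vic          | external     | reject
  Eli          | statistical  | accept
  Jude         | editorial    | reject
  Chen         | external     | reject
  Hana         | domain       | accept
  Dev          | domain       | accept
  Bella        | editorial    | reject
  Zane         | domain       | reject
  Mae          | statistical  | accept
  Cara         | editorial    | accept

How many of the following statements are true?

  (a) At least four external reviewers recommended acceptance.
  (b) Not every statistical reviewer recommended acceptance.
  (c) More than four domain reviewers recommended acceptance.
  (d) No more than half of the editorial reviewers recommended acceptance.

1

(a) external: |A| = 9, |A ∩ B| = 3; needs |A ∩ B| ≥ 4 — false.
(b) statistical: |A| = 9, |A ∩ B| = 9; needs A ⊄ B (|A ∖ B| ≥ 1) — false.
(c) domain: |A| = 6, |A ∩ B| = 4; needs |A ∩ B| > 4 — false.
(d) editorial: |A| = 6, |A ∩ B| = 3; needs |A ∩ B| ≤ |A ∖ B| — true.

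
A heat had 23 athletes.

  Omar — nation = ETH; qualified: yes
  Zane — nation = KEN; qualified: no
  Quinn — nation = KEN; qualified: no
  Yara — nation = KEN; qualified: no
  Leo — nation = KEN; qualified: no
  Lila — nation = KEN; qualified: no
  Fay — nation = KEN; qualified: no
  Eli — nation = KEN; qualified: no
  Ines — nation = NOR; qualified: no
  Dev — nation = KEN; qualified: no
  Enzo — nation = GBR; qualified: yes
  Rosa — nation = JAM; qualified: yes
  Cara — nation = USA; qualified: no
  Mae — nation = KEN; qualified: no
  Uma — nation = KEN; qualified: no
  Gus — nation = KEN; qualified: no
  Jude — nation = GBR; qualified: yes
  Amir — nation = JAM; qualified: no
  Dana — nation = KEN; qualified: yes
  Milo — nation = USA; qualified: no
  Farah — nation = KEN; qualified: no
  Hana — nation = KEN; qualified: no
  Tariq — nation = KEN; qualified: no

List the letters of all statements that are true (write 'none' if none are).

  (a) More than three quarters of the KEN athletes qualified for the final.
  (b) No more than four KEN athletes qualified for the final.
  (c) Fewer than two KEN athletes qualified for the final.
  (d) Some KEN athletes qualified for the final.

(b), (c), (d)

|A| = 15, |A ∩ B| = 1, |A ∖ B| = 14.
(a) |A ∩ B| / |A| > 3/4: fails.
(b) |A ∩ B| ≤ 4: holds.
(c) |A ∩ B| < 2: holds.
(d) A ∩ B ≠ ∅ (|A ∩ B| ≥ 1): holds.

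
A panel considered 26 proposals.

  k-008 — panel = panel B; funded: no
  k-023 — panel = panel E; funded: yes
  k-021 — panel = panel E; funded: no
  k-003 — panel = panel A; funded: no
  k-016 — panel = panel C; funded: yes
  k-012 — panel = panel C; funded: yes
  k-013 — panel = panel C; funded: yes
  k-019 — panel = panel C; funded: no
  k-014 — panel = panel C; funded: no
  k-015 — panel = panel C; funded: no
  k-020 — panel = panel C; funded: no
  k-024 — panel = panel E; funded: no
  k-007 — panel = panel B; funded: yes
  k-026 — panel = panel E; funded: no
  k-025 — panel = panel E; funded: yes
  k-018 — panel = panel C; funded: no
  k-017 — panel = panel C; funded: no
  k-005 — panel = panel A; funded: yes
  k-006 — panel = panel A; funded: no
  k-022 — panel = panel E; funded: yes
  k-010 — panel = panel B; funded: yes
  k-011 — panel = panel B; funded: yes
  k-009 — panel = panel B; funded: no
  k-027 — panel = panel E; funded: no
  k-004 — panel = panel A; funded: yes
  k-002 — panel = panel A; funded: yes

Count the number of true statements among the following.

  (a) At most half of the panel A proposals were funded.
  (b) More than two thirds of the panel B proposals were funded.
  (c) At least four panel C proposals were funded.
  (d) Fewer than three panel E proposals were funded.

0

(a) panel A: |A| = 5, |A ∩ B| = 3; needs |A ∩ B| ≤ |A ∖ B| — false.
(b) panel B: |A| = 5, |A ∩ B| = 3; needs |A ∩ B| / |A| > 2/3 — false.
(c) panel C: |A| = 9, |A ∩ B| = 3; needs |A ∩ B| ≥ 4 — false.
(d) panel E: |A| = 7, |A ∩ B| = 3; needs |A ∩ B| < 3 — false.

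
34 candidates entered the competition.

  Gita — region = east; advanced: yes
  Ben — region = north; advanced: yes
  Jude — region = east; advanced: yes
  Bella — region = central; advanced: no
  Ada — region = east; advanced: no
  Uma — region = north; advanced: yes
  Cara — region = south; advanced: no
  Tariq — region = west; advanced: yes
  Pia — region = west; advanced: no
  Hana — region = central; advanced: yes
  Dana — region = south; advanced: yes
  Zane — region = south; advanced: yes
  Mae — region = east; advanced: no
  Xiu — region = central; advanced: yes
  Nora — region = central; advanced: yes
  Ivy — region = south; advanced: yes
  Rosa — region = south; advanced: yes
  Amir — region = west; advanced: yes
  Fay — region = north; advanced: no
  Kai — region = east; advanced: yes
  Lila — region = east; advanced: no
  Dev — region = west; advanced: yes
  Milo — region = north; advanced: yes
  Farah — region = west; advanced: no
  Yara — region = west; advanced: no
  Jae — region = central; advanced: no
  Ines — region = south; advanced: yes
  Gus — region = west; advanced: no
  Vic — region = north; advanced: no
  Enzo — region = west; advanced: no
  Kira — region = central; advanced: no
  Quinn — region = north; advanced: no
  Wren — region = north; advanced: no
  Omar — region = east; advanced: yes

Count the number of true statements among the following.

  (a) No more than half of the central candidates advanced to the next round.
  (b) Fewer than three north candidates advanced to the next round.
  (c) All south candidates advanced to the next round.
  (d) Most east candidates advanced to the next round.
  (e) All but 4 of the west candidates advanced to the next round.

2

(a) central: |A| = 6, |A ∩ B| = 3; needs |A ∩ B| ≤ |A ∖ B| — true.
(b) north: |A| = 7, |A ∩ B| = 3; needs |A ∩ B| < 3 — false.
(c) south: |A| = 6, |A ∩ B| = 5; needs A ⊆ B, i.e. every element of A is in B (|A ∖ B| = 0) — false.
(d) east: |A| = 7, |A ∩ B| = 4; needs |A ∩ B| > |A ∖ B| — true.
(e) west: |A| = 8, |A ∩ B| = 3; needs |A ∖ B| = 4 — false.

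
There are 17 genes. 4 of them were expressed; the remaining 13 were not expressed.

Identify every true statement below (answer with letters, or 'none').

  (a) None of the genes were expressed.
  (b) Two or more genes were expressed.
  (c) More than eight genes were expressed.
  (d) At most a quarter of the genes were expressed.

(b), (d)

|A| = 17, |A ∩ B| = 4, |A ∖ B| = 13.
(a) A ∩ B = ∅ (|A ∩ B| = 0): fails.
(b) |A ∩ B| ≥ 2: holds.
(c) |A ∩ B| > 8: fails.
(d) |A ∩ B| / |A| ≤ 1/4: holds.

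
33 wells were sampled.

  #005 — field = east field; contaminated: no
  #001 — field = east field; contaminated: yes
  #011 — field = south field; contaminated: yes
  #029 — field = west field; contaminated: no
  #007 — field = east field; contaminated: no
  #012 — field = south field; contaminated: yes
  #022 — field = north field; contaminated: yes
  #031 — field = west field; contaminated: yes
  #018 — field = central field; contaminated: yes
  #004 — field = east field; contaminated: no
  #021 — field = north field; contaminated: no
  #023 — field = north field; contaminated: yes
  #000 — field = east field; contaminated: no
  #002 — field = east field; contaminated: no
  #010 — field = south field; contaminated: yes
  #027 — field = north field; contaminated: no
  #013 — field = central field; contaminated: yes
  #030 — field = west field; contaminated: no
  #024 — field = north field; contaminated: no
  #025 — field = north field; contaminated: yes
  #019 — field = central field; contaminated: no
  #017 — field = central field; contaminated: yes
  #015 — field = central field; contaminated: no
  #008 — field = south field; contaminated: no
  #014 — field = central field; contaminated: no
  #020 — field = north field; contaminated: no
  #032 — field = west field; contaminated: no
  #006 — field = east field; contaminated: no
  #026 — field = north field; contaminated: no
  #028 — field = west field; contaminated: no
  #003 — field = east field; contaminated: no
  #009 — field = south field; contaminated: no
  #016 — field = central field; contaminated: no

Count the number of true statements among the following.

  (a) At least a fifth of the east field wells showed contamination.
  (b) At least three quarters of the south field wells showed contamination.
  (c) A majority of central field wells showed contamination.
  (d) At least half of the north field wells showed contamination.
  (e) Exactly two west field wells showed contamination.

(a) east field: |A| = 8, |A ∩ B| = 1; needs |A ∩ B| / |A| ≥ 1/5 — false.
(b) south field: |A| = 5, |A ∩ B| = 3; needs |A ∩ B| / |A| ≥ 3/4 — false.
(c) central field: |A| = 7, |A ∩ B| = 3; needs |A ∩ B| > |A ∖ B| — false.
(d) north field: |A| = 8, |A ∩ B| = 3; needs |A ∩ B| ≥ |A ∖ B| — false.
(e) west field: |A| = 5, |A ∩ B| = 1; needs |A ∩ B| = 2 — false.

0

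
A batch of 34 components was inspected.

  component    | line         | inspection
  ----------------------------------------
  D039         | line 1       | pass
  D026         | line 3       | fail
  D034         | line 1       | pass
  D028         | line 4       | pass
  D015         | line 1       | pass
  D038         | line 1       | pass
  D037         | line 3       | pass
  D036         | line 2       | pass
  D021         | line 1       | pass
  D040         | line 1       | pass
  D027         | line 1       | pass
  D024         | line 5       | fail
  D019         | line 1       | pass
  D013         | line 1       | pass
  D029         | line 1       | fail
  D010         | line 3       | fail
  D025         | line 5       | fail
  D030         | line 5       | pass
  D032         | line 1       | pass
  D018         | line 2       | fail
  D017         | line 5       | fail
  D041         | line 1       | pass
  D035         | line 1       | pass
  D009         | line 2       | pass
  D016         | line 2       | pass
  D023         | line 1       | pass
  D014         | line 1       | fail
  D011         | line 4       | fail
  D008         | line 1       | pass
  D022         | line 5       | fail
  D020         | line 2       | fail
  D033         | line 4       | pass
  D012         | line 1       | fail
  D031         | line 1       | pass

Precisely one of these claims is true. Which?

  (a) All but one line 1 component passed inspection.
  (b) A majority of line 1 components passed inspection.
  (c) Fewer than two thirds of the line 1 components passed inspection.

|A| = 18, |A ∩ B| = 15, |A ∖ B| = 3.
(a) requires |A ∖ B| = 1: false.
(b) requires |A ∩ B| > |A ∖ B|: true.
(c) requires |A ∩ B| / |A| < 2/3: false.

(b)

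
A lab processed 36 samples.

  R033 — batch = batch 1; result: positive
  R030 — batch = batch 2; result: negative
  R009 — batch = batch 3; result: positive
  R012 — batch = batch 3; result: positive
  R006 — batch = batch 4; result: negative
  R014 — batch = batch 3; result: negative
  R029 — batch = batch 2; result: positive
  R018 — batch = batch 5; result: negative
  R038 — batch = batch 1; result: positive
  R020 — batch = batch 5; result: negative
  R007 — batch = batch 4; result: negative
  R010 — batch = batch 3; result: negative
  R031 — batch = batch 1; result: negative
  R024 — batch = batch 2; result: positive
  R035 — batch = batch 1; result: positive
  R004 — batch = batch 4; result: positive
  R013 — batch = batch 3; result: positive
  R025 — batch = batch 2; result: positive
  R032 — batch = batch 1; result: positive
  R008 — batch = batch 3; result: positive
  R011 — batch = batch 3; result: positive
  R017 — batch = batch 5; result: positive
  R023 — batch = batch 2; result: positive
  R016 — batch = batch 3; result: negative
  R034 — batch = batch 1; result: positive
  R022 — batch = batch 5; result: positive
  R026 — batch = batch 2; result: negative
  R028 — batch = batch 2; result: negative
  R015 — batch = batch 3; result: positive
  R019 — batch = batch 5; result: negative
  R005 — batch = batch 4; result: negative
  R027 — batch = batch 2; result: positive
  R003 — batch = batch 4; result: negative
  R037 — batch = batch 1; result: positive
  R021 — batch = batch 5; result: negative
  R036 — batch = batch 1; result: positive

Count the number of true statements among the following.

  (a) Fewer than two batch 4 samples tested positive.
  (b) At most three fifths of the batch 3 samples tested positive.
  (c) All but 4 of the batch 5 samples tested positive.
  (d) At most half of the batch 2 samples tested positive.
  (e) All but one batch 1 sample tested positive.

3

(a) batch 4: |A| = 5, |A ∩ B| = 1; needs |A ∩ B| < 2 — true.
(b) batch 3: |A| = 9, |A ∩ B| = 6; needs |A ∩ B| / |A| ≤ 3/5 — false.
(c) batch 5: |A| = 6, |A ∩ B| = 2; needs |A ∖ B| = 4 — true.
(d) batch 2: |A| = 8, |A ∩ B| = 5; needs |A ∩ B| ≤ |A ∖ B| — false.
(e) batch 1: |A| = 8, |A ∩ B| = 7; needs |A ∖ B| = 1 — true.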